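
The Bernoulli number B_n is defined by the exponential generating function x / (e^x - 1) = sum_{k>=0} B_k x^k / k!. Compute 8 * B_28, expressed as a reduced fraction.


Bernoulli numbers can also be computed recursively via B_0 = 1 and sum_{j=0}^{m} C(m+1, j) B_j = 0 for m >= 1. Odd-index Bernoulli numbers vanish for k >= 3.
Computing B_28 = -23749461029/870, so 8 * B_28 = 8 * -23749461029/870 = -94997844116/435.

-94997844116/435


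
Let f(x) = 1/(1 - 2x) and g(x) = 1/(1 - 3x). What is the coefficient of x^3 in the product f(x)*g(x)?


The coefficient of x^n in f*g is the Cauchy product: sum_{k=0}^{n} a^k * b^(n-k).
With a=2, b=3, n=3:
sum_{k=0}^{3} 2^k * 3^(3-k)
= 65

65


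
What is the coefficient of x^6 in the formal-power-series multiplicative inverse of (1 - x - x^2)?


Let the inverse be f(x) = sum_{k>=0} a_k x^k. From f(x) * (1 - x - x^2) = 1 and matching coefficients:
 x^0: a_0 = 1.
 x^1: a_1 - a_0 = 0, so a_1 = 1.
 x^k (k >= 2): a_k - a_{k-1} - a_{k-2} = 0, i.e. a_k = a_{k-1} + a_{k-2}.
This is the Fibonacci-type recurrence shifted so that a_0 = a_1 = 1.
Iterating: a_0=1, a_1=1, a_2=2, a_3=3, a_4=5, a_5=8, a_6=13
a_6 = 13.

13


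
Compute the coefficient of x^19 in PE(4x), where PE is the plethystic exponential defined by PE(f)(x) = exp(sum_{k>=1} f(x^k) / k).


With f(x) = 4x, the exponent is sum_{k>=1} 4 x^k / k = 4 * (-ln(1 - x)). Exponentiating:
PE(4x) = exp(-4 ln(1 - x)) = 1/(1 - x)^4.
By the negative binomial expansion, [x^n] 1/(1 - x)^4 = C(n + 3, 3).
For n = 19: C(22, 3) = 1540.

1540


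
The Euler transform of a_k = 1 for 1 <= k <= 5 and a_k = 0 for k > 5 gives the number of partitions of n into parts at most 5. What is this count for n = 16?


Partitions of 16 into parts at most 5:
Using generating function (1-x)^(-1)(1-x^2)^(-1)...(1-x^5)^(-1),
the coefficient of x^16 = 101

101


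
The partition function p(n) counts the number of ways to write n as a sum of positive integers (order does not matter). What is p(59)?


Using the generating function prod_{k>=1} 1/(1-x^k), we compute p(59).
By dynamic programming over parts 1 through 59:
p(59) = 831820

831820


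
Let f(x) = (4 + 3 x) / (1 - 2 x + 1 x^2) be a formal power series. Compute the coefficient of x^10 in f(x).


Write f(x) = sum_{k>=0} a_k x^k. Multiplying both sides by 1 - 2 x + 1 x^2 gives
(1 - 2 x + 1 x^2) sum_{k>=0} a_k x^k = 4 + 3 x.
Matching coefficients:
 x^0: a_0 = 4
 x^1: a_1 - 2 a_0 = 3  =>  a_1 = 2*4 + 3 = 11
 x^k (k >= 2): a_k = 2 a_{k-1} - 1 a_{k-2}.
Iterating: a_2 = 18, a_3 = 25, a_4 = 32, a_5 = 39, a_6 = 46, a_7 = 53, a_8 = 60, a_9 = 67, a_10 = 74.
So the coefficient of x^10 is 74.

74


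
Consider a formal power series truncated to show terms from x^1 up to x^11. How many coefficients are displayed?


From x^1 to x^11 inclusive, the count is 11 - 1 + 1 = 11.

11


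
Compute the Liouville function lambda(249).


The Liouville function is lambda(k) = (-1)^Omega(k), where Omega(k) counts the prime factors of k with multiplicity.
Factoring: 249 = 3 * 83, so Omega(249) = 2.
lambda(249) = (-1)^2 = 1.

1


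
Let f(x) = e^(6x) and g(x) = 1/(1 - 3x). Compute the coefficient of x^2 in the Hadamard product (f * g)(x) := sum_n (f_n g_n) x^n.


Expanding: f_k = 6^k/k! (from e^(6x)) and g_k = 3^k (from 1/(1 - 3x)). So the Hadamard coefficient (f * g)_k = 6^k 3^k / k! = (18)^k / k!.
For k = 2: 18^2/2! = 324/2 = 162.

162


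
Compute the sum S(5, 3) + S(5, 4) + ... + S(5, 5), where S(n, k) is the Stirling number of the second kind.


By definition, S(n, k) counts partitions of an n-set into exactly k nonempty blocks.
Computing row n = 5 for k = 3..5:
S(5, k): 25, 10, 1
Sum = 36.

36


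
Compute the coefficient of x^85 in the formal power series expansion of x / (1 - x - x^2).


Let f(x) = sum_{k>=0} a_k x^k. Multiplying f(x) * (1 - x - x^2) = x and matching coefficients gives a_0 = 0, a_1 = 1, and a_k = a_{k-1} + a_{k-2} for k >= 2. These are the Fibonacci numbers F_k.
Iterating from F_0 = 0, F_1 = 1:
F_0=0, F_1=1, F_2=1, F_3=2, F_4=3, F_5=5, F_6=8, F_7=13, F_8=21, F_9=34, ...
F_85 = 259695496911122585.

259695496911122585


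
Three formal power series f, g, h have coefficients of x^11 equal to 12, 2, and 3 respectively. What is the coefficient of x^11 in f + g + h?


Series addition is componentwise:
12 + 2 + 3
= 17

17


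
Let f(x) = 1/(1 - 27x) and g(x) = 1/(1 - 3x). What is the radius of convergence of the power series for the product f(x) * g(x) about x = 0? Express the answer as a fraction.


The radius of 1/(1 - 27x) is 1/27 (nearest singularity at x = 1/27), and the radius of 1/(1 - 3x) is 1/3.
The product f(x)*g(x) = 1/((1 - 27x)(1 - 3x)) has singularities at both 1/27 and 1/3, so its radius of convergence is the distance to the nearest one:
min(1/27, 1/3) = 1/27.

1/27


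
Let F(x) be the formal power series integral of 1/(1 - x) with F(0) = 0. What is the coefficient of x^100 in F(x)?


1/(1 - x) = sum_{k>=0} x^k. Integrating termwise and using F(0) = 0 gives
F(x) = sum_{k>=0} x^(k+1) / (k+1) = sum_{m>=1} x^m / m = -ln(1 - x).
So the coefficient of x^100 is 1/100 = 1/100.

1/100


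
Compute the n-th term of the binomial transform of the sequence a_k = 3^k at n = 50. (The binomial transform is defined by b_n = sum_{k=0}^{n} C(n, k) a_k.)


With a_k = 3^k, b_n = sum_{k=0}^{n} C(n, k) 3^k = (1 + 3)^n by the binomial theorem.
For n = 50: (1 + 3)^50 = 4^50 = 1267650600228229401496703205376.

1267650600228229401496703205376


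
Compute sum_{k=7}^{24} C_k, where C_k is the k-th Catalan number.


C_7 through C_24: 429, 1430, 4862, 16796, 58786, 208012, 742900, 2674440, 9694845, 35357670, 129644790, 477638700, 1767263190, 6564120420, 24466267020, 91482563640, 343059613650, 1289904147324
Sum = 429 + 1430 + 4862 + 16796 + 58786 + 208012 + 742900 + 2674440 + 9694845 + 35357670 + 129644790 + 477638700 + 1767263190 + 6564120420 + 24466267020 + 91482563640 + 343059613650 + 1289904147324
= 1757900018904

1757900018904


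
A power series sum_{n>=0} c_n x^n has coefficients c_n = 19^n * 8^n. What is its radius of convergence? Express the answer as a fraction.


By the root test (Cauchy-Hadamard), the radius is R = 1 / limsup_n |c_n|^(1/n).
Here |c_n|^(1/n) = (19^n * 8^n)^(1/n) = 19 * 8 = 152 for all n.
So R = 1/152 = 1/152.

1/152


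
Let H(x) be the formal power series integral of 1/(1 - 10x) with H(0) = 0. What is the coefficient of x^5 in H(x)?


1/(1 - 10x) = sum_{k>=0} 10^k x^k. Integrating termwise with H(0) = 0:
H(x) = sum_{k>=0} 10^k x^(k+1) / (k+1) = sum_{m>=1} 10^(m-1) x^m / m.
For m = 5: 10^4/5 = 10000/5 = 2000.

2000


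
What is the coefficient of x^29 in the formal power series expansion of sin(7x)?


The Maclaurin series is sin(t) = sum_{k>=0} (-1)^k t^(2k+1) / (2k+1)!, so substituting t = 7x, only odd powers of x are nonzero, with coefficient of x^(2k+1) equal to (-1)^k 7^(2k+1) / (2k+1)!.
Write 29 = 2*14 + 1, giving the coefficient (-1)^14 * 7^29 / 29! = 3219905755813179726837607/8841761993739701954543616000000 = 1341068619663964900807/3682533108596294025216000000.

1341068619663964900807/3682533108596294025216000000


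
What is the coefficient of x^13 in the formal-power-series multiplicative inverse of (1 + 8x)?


The inverse is 1/(1 + 8x). Apply the geometric identity 1/(1 - y) = sum_{k>=0} y^k with y = -8x:
1/(1 + 8x) = sum_{k>=0} (-8)^k x^k.
So the coefficient of x^13 is (-8)^13 = -549755813888.

-549755813888


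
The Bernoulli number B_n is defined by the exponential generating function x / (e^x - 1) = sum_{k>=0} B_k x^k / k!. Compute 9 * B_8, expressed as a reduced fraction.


Bernoulli numbers can also be computed recursively via B_0 = 1 and sum_{j=0}^{m} C(m+1, j) B_j = 0 for m >= 1. Odd-index Bernoulli numbers vanish for k >= 3.
Computing B_8 = -1/30, so 9 * B_8 = 9 * -1/30 = -3/10.

-3/10


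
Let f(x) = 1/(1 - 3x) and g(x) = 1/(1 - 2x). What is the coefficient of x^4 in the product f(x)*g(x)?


The coefficient of x^n in f*g is the Cauchy product: sum_{k=0}^{n} a^k * b^(n-k).
With a=3, b=2, n=4:
sum_{k=0}^{4} 3^k * 2^(4-k)
= 211

211


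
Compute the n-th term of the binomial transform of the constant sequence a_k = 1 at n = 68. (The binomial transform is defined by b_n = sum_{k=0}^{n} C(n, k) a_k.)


With a_k = 1 for all k, b_n = sum_{k=0}^{n} C(n, k) = 2^n by the binomial theorem.
For n = 68: 2^68 = 295147905179352825856.

295147905179352825856


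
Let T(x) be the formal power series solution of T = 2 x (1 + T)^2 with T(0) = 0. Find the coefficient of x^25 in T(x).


Apply the Lagrange inversion formula: if T = 2 x * phi(T) with phi(t) = (1 + t)^2, then [x^n] T = 2^n * (1/n) [t^(n-1)] phi(t)^n = 2^n * (1/n) [t^(n-1)] (1 + t)^(2n) = 2^n * (1/n) C(2n, n-1).
Using the identity C(2n, n-1) = C(2n, n) * n / (n+1), the unscaled factor equals C(2n, n) / (n+1) = C_n, the n-th Catalan number.
For n = 25: C_25 = C(50, 25) / 26 = 126410606437752/26 = 4861946401452.
With the 2^25 = 33554432 factor, the coefficient is 33554432 * 4861946401452 = 163139849915165835264.

163139849915165835264


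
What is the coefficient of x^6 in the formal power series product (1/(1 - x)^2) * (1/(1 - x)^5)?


Combine the factors: (1/(1 - x)^2) * (1/(1 - x)^5) = 1/(1 - x)^7.
Then use 1/(1 - x)^r = sum_{k>=0} C(k + r - 1, r - 1) x^k with r = 7 and k = 6:
C(12, 6) = 924.

924


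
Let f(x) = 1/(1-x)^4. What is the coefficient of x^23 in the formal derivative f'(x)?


Differentiate: d/dx [ 1/(1-x)^r ] = r / (1-x)^(r+1).
Here r = 4, so f'(x) = 4 / (1-x)^5.
The expansion of 1/(1-x)^(r+1) has coefficient of x^n equal to C(n+r, r).
So the coefficient of x^23 in f'(x) is
4 * C(27, 4) = 4 * 17550 = 70200

70200


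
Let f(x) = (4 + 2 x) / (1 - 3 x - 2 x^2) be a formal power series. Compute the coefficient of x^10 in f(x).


Write f(x) = sum_{k>=0} a_k x^k. Multiplying both sides by 1 - 3 x - 2 x^2 gives
(1 - 3 x - 2 x^2) sum_{k>=0} a_k x^k = 4 + 2 x.
Matching coefficients:
 x^0: a_0 = 4
 x^1: a_1 - 3 a_0 = 2  =>  a_1 = 3*4 + 2 = 14
 x^k (k >= 2): a_k = 3 a_{k-1} + 2 a_{k-2}.
Iterating: a_2 = 50, a_3 = 178, a_4 = 634, a_5 = 2258, a_6 = 8042, a_7 = 28642, a_8 = 102010, a_9 = 363314, a_10 = 1293962.
So the coefficient of x^10 is 1293962.

1293962


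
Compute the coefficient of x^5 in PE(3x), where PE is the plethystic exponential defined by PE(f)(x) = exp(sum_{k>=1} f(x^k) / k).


With f(x) = 3x, the exponent is sum_{k>=1} 3 x^k / k = 3 * (-ln(1 - x)). Exponentiating:
PE(3x) = exp(-3 ln(1 - x)) = 1/(1 - x)^3.
By the negative binomial expansion, [x^n] 1/(1 - x)^3 = C(n + 2, 2).
For n = 5: C(7, 2) = 21.

21


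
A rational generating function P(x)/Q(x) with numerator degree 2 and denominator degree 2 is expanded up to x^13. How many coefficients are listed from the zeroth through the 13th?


Expanding up to x^13 gives the coefficients for x^0, x^1, ..., x^13.
That is 13 + 1 = 14 coefficients in total.

14


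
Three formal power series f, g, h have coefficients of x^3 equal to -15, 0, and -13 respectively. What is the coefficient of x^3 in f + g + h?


Series addition is componentwise:
-15 + 0 + -13
= -28

-28


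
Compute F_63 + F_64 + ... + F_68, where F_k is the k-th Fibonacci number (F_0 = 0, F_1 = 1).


Use the identity sum_{k=0}^{N} F_k = F_{N+2} - 1 (which follows from F_{k+2} - F_{k+1} = F_k). Then
sum_{k=63}^{68} F_k = (F_{70} - 1) - (F_{64} - 1) = F_{70} - F_{64}.
Computing: F_{70} = 190392490709135, F_{64} = 10610209857723, so
Sum = 190392490709135 - 10610209857723 = 179782280851412.

179782280851412


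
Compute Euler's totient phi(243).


phi(n) counts integers in [1, n] coprime to n. Using the multiplicative formula phi(n) = n * prod_{p | n} (1 - 1/p):
243 = 3^5, so
phi(243) = 243 * (1 - 1/3) = 162.

162


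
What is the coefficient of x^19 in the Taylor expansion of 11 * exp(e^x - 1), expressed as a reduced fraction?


exp(e^x - 1) = sum_{k>=0} Bell_k x^k / k!, where Bell_k is the k-th Bell number.
So the coefficient of x^19 is 11 * Bell_19 / 19!.
Computing: Bell_19 = 5832742205057 and 19! = 121645100408832000, giving
11 * 5832742205057/121645100408832000 = 5832742205057/11058645491712000.

5832742205057/11058645491712000


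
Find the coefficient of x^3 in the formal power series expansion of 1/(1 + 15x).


Write 1/(1 + c x) = 1/(1 - (-c) x) and apply the geometric-series identity
1/(1 - y) = sum_{k>=0} y^k to get 1/(1 + c x) = sum_{k>=0} (-c)^k x^k.
So the coefficient of x^k is (-c)^k = (-1)^k * c^k.
Here c = 15 and k = 3:
(-15)^3 = -1 * 3375 = -3375

-3375


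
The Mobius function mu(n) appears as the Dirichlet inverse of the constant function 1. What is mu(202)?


202 = 2 * 101 (all distinct primes).
mu(202) = (-1)^2 = 1

1


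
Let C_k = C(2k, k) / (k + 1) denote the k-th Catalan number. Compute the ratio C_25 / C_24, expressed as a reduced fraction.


Using C_k = (2k)! / (k! (k+1)!), the ratio C_{k+1}/C_k simplifies to
C_{k+1}/C_k = [(2k+2)! / ((k+1)! (k+2)!)] * [k! (k+1)! / (2k)!]
 = (2k+2)(2k+1) / ((k+1)(k+2)) = 2(2k+1) / (k+2).
For k = 24: 2(2*24 + 1) / (24 + 2) = 98/26 = 49/13.

49/13


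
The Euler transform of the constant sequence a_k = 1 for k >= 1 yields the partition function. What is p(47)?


The Euler transform converts the sequence a_k = 1 into the number of integer partitions.
Using the recurrence or dynamic programming:
p(47) = 124754

124754


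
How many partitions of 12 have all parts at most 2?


Using the generating function (1-x)^(-1)(1-x^2)^(-1),
the coefficient of x^12 counts these restricted partitions.
Result = 7

7


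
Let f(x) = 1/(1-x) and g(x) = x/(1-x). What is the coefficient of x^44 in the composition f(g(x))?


First simplify the composition: f(g(x)) = 1/(1 - x/(1-x)) = (1-x)/((1-x) - x) = (1-x)/(1-2x).
Now extract the coefficient. Write (1-x)/(1-2x) = 1/(1-2x) - x/(1-2x).
The coefficient of x^n in 1/(1-2x) is 2^n, and in x/(1-2x) is 2^(n-1) (for n >= 1).
So the coefficient of x^44 is 2^44 - 2^43 = 17592186044416 - 8796093022208 = 8796093022208.

8796093022208


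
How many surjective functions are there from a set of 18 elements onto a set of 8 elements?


By inclusion-exclusion on which target elements are missed, the number of surjections from an n-set onto a k-set is
surj(n, k) = sum_{j=0}^{k} (-1)^j C(k, j) (k - j)^n.
Equivalently surj(n, k) = k! * S(n, k), where S(n, k) is the Stirling number of the second kind.
For n = 18, k = 8:
S(18, 8) = 189036065010, so
surj = 8! * 189036065010 = 40320 * 189036065010 = 7621934141203200.

7621934141203200


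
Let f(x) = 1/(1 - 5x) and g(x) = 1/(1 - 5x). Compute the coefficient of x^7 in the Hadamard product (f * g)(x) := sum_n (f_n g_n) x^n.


f has coefficients f_k = 5^k and g has coefficients g_k = 5^k, so the Hadamard product has coefficient (f*g)_k = 5^k * 5^k = 25^k.
For k = 7: 25^7 = 6103515625.

6103515625


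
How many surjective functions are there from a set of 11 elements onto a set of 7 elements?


By inclusion-exclusion on which target elements are missed, the number of surjections from an n-set onto a k-set is
surj(n, k) = sum_{j=0}^{k} (-1)^j C(k, j) (k - j)^n.
Equivalently surj(n, k) = k! * S(n, k), where S(n, k) is the Stirling number of the second kind.
For n = 11, k = 7:
S(11, 7) = 63987, so
surj = 7! * 63987 = 5040 * 63987 = 322494480.

322494480


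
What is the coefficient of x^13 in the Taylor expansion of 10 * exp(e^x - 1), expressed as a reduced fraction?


exp(e^x - 1) = sum_{k>=0} Bell_k x^k / k!, where Bell_k is the k-th Bell number.
So the coefficient of x^13 is 10 * Bell_13 / 13!.
Computing: Bell_13 = 27644437 and 13! = 6227020800, giving
10 * 27644437/6227020800 = 27644437/622702080.

27644437/622702080


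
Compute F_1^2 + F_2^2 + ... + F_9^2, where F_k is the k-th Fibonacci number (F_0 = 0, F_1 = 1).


There is a standard identity sum_{k=0}^{N} F_k^2 = F_N * F_{N+1} (proved inductively from the telescoping relation F_k^2 = F_k F_{k+1} - F_{k-1} F_k). Then
sum_{k=1}^{9} F_k^2 = F_9 F_10 - F_0 F_1.
Computing: F_9 = 34, F_10 = 55, F_0 = 0, F_1 = 1.
Sum = 34 * 55 - 0 * 1 = 1870.

1870


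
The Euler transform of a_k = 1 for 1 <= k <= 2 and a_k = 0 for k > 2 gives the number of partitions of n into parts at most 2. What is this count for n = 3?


Partitions of 3 into parts at most 2:
Using generating function (1-x)^(-1)(1-x^2)^(-1),
the coefficient of x^3 = 2

2


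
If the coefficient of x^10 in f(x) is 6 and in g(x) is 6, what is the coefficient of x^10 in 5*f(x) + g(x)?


Scalar multiplication scales coefficients: 5 * 6 = 30.
Then add the g coefficient: 30 + 6
= 36

36


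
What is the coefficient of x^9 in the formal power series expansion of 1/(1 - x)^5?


The negative binomial / multiset identity is
1/(1 - x)^r = sum_{k>=0} C(k + r - 1, r - 1) x^k.
Here r = 5 and k = 9, so the coefficient is
C(9 + 4, 4) = C(13, 4)
= 715

715


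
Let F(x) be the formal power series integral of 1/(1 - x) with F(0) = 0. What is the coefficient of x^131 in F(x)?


1/(1 - x) = sum_{k>=0} x^k. Integrating termwise and using F(0) = 0 gives
F(x) = sum_{k>=0} x^(k+1) / (k+1) = sum_{m>=1} x^m / m = -ln(1 - x).
So the coefficient of x^131 is 1/131 = 1/131.

1/131


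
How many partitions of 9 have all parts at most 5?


Using the generating function (1-x)^(-1)(1-x^2)^(-1)...(1-x^5)^(-1),
the coefficient of x^9 counts these restricted partitions.
Result = 23

23


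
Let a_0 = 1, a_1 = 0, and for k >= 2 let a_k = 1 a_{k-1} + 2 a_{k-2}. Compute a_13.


Iterating the recurrence forward:
a_0 = 1
a_1 = 0
a_2 = 1*0 + 2*1 = 2
a_3 = 1*2 + 2*0 = 2
a_4 = 1*2 + 2*2 = 6
a_5 = 1*6 + 2*2 = 10
a_6 = 1*10 + 2*6 = 22
a_7 = 1*22 + 2*10 = 42
a_8 = 1*42 + 2*22 = 86
a_9 = 1*86 + 2*42 = 170
a_10 = 1*170 + 2*86 = 342
a_11 = 1*342 + 2*170 = 682
a_12 = 1*682 + 2*342 = 1366
a_13 = 1*1366 + 2*682 = 2730
So a_13 = 2730.

2730


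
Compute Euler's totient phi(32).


phi(n) counts integers in [1, n] coprime to n. Using the multiplicative formula phi(n) = n * prod_{p | n} (1 - 1/p):
32 = 2^5, so
phi(32) = 32 * (1 - 1/2) = 16.

16


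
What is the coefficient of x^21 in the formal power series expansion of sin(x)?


The Maclaurin series is sin(t) = sum_{k>=0} (-1)^k t^(2k+1) / (2k+1)!, so substituting t = x, only odd powers of x are nonzero, with coefficient of x^(2k+1) equal to (-1)^k / (2k+1)!.
Write 21 = 2*10 + 1, giving the coefficient (-1)^10 / 21! = 1/51090942171709440000 = 1/51090942171709440000.

1/51090942171709440000


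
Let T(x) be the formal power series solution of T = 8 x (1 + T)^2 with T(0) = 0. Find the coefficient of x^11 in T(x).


Apply the Lagrange inversion formula: if T = 8 x * phi(T) with phi(t) = (1 + t)^2, then [x^n] T = 8^n * (1/n) [t^(n-1)] phi(t)^n = 8^n * (1/n) [t^(n-1)] (1 + t)^(2n) = 8^n * (1/n) C(2n, n-1).
Using the identity C(2n, n-1) = C(2n, n) * n / (n+1), the unscaled factor equals C(2n, n) / (n+1) = C_n, the n-th Catalan number.
For n = 11: C_11 = C(22, 11) / 12 = 705432/12 = 58786.
With the 8^11 = 8589934592 factor, the coefficient is 8589934592 * 58786 = 504967894925312.

504967894925312


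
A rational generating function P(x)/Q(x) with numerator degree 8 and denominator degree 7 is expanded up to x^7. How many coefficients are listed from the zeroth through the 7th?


Expanding up to x^7 gives the coefficients for x^0, x^1, ..., x^7.
That is 7 + 1 = 8 coefficients in total.

8


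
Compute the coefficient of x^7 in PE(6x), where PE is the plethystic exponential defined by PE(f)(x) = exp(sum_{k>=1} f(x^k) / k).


With f(x) = 6x, the exponent is sum_{k>=1} 6 x^k / k = 6 * (-ln(1 - x)). Exponentiating:
PE(6x) = exp(-6 ln(1 - x)) = 1/(1 - x)^6.
By the negative binomial expansion, [x^n] 1/(1 - x)^6 = C(n + 5, 5).
For n = 7: C(12, 5) = 792.

792


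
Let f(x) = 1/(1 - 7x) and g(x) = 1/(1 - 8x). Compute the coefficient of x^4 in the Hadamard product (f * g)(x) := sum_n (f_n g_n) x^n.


f has coefficients f_k = 7^k and g has coefficients g_k = 8^k, so the Hadamard product has coefficient (f*g)_k = 7^k * 8^k = 56^k.
For k = 4: 56^4 = 9834496.

9834496


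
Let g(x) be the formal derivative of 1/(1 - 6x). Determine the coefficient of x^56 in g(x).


Differentiate termwise: d/dx sum_{k>=0} 6^k x^k = sum_{k>=1} k 6^k x^(k-1) = sum_{j>=0} (j+1) 6^(j+1) x^j.
Equivalently, d/dx [1/(1 - 6x)] = 6/(1 - 6x)^2.
For j = 56: 57 * 6^57 = 57 * 226267027688376192080197927193400943822503936 = 12897220578237442948571281850023853797882724352.

12897220578237442948571281850023853797882724352


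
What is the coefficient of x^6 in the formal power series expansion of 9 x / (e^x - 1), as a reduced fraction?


The exponential generating function for Bernoulli numbers is
x / (e^x - 1) = sum_{k>=0} B_k x^k / k!.
So the coefficient of x^6 in 9 x / (e^x - 1) is 9 B_6 / 6!.
Computing: B_6 = 1/42, 6! = 720, giving
9 * 1/42 / 720 = 1/3360.

1/3360


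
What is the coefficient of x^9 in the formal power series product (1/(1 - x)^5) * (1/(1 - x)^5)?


Combine the factors: (1/(1 - x)^5) * (1/(1 - x)^5) = 1/(1 - x)^10.
Then use 1/(1 - x)^r = sum_{k>=0} C(k + r - 1, r - 1) x^k with r = 10 and k = 9:
C(18, 9) = 48620.

48620


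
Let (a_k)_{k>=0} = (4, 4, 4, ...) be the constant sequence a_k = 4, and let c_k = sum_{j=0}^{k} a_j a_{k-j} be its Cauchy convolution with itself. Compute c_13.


Since a_j = 4 for all j >= 0, the convolution sum becomes
c_k = sum_{j=0}^{k} 4 * 4 = 16 * (k + 1).
Equivalently, the generating function of (a_k) is 4/(1 - x) and its square is 16/(1 - x)^2 = sum_{k>=0} 16(k + 1) x^k.
For k = 13: 16 * 14 = 224.

224


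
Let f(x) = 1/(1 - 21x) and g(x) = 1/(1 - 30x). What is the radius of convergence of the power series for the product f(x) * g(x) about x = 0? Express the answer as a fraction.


The radius of 1/(1 - 21x) is 1/21 (nearest singularity at x = 1/21), and the radius of 1/(1 - 30x) is 1/30.
The product f(x)*g(x) = 1/((1 - 21x)(1 - 30x)) has singularities at both 1/21 and 1/30, so its radius of convergence is the distance to the nearest one:
min(1/21, 1/30) = 1/30.

1/30


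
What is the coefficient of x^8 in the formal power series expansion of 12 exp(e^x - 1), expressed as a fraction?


exp(e^x - 1) is the exponential generating function for the Bell numbers Bell_k: exp(e^x - 1) = sum_{k>=0} Bell_k x^k / k!.
So the coefficient of x^8 in 12 exp(e^x - 1) is 12 Bell_8 / 8!.
Computing: Bell_8 = 4140 and 8! = 40320, giving
12 * 4140/40320 = 69/56.

69/56


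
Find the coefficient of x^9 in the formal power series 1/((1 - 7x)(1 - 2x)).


By partial fractions or Cauchy convolution:
The coefficient equals sum_{k=0}^{9} 7^k * 2^(9-k).
= 56494845

56494845


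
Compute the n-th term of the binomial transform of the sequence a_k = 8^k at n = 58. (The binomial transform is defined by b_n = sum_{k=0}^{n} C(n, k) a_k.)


With a_k = 8^k, b_n = sum_{k=0}^{n} C(n, k) 8^k = (1 + 8)^n by the binomial theorem.
For n = 58: (1 + 8)^58 = 9^58 = 22185312344622607535965183080365494317672538611578408721.

22185312344622607535965183080365494317672538611578408721


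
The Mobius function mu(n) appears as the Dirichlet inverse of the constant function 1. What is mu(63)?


63 has a squared prime factor, so mu(63) = 0.
Factorization reveals a repeated prime.

0


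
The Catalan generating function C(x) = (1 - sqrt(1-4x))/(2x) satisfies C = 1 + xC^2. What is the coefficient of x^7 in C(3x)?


Substituting x -> 3x scales the n-th coefficient by 3^n, so [x^7] C(3x) = 3^7 * C_7.
C_7 = C(2*7, 7)/(8) = 3432/8 = 429.
So 3^7 * 429 = 2187 * 429 = 938223.

938223


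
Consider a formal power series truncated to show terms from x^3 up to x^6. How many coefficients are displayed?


From x^3 to x^6 inclusive, the count is 6 - 3 + 1 = 4.

4


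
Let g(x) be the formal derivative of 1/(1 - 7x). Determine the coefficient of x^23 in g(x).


Differentiate termwise: d/dx sum_{k>=0} 7^k x^k = sum_{k>=1} k 7^k x^(k-1) = sum_{j>=0} (j+1) 7^(j+1) x^j.
Equivalently, d/dx [1/(1 - 7x)] = 7/(1 - 7x)^2.
For j = 23: 24 * 7^24 = 24 * 191581231380566414401 = 4597949553133593945624.

4597949553133593945624


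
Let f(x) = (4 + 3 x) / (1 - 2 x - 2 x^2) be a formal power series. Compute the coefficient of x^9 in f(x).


Write f(x) = sum_{k>=0} a_k x^k. Multiplying both sides by 1 - 2 x - 2 x^2 gives
(1 - 2 x - 2 x^2) sum_{k>=0} a_k x^k = 4 + 3 x.
Matching coefficients:
 x^0: a_0 = 4
 x^1: a_1 - 2 a_0 = 3  =>  a_1 = 2*4 + 3 = 11
 x^k (k >= 2): a_k = 2 a_{k-1} + 2 a_{k-2}.
Iterating: a_2 = 30, a_3 = 82, a_4 = 224, a_5 = 612, a_6 = 1672, a_7 = 4568, a_8 = 12480, a_9 = 34096.
So the coefficient of x^9 is 34096.

34096


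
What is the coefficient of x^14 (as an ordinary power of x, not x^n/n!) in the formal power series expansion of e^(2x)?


The exponential series is e^y = sum_{k>=0} y^k / k!. Substituting y = 2x gives
e^(2x) = sum_{k>=0} 2^k x^k / k!.
So the coefficient of x^n is a^n/n! with a = 2, n = 14:
2^14 / 14! = 16384/87178291200 = 8/42567525

8/42567525


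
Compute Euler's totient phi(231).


phi(n) counts integers in [1, n] coprime to n. Using the multiplicative formula phi(n) = n * prod_{p | n} (1 - 1/p):
231 = 3 * 7 * 11, so
phi(231) = 231 * (1 - 1/3) * (1 - 1/7) * (1 - 1/11) = 120.

120


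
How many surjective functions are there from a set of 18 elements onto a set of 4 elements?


By inclusion-exclusion on which target elements are missed, the number of surjections from an n-set onto a k-set is
surj(n, k) = sum_{j=0}^{k} (-1)^j C(k, j) (k - j)^n.
Equivalently surj(n, k) = k! * S(n, k), where S(n, k) is the Stirling number of the second kind.
For n = 18, k = 4:
S(18, 4) = 2798806985, so
surj = 4! * 2798806985 = 24 * 2798806985 = 67171367640.

67171367640


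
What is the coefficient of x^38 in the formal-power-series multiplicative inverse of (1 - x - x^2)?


Let the inverse be f(x) = sum_{k>=0} a_k x^k. From f(x) * (1 - x - x^2) = 1 and matching coefficients:
 x^0: a_0 = 1.
 x^1: a_1 - a_0 = 0, so a_1 = 1.
 x^k (k >= 2): a_k - a_{k-1} - a_{k-2} = 0, i.e. a_k = a_{k-1} + a_{k-2}.
This is the Fibonacci-type recurrence shifted so that a_0 = a_1 = 1.
Iterating: a_0=1, a_1=1, a_2=2, a_3=3, a_4=5, a_5=8, a_6=13, a_7=21, a_8=34, a_9=55, ...
a_38 = 63245986.

63245986


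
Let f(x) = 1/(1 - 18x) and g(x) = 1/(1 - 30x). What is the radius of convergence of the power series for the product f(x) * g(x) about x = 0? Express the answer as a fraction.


The radius of 1/(1 - 18x) is 1/18 (nearest singularity at x = 1/18), and the radius of 1/(1 - 30x) is 1/30.
The product f(x)*g(x) = 1/((1 - 18x)(1 - 30x)) has singularities at both 1/18 and 1/30, so its radius of convergence is the distance to the nearest one:
min(1/18, 1/30) = 1/30.

1/30


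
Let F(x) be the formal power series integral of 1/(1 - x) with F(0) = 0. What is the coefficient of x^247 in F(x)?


1/(1 - x) = sum_{k>=0} x^k. Integrating termwise and using F(0) = 0 gives
F(x) = sum_{k>=0} x^(k+1) / (k+1) = sum_{m>=1} x^m / m = -ln(1 - x).
So the coefficient of x^247 is 1/247 = 1/247.

1/247


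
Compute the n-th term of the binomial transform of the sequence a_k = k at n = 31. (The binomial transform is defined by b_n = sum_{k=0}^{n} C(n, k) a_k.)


With a_k = k, b_n = sum_{k=0}^{n} C(n, k) k. Using k * C(n, k) = n * C(n-1, k-1) gives b_n = n * sum_{k>=1} C(n-1, k-1) = n * 2^(n-1).
For n = 31: 31 * 2^30 = 31 * 1073741824 = 33285996544.

33285996544


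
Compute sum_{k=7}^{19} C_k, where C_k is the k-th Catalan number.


C_7 through C_19: 429, 1430, 4862, 16796, 58786, 208012, 742900, 2674440, 9694845, 35357670, 129644790, 477638700, 1767263190
Sum = 429 + 1430 + 4862 + 16796 + 58786 + 208012 + 742900 + 2674440 + 9694845 + 35357670 + 129644790 + 477638700 + 1767263190
= 2423306850

2423306850


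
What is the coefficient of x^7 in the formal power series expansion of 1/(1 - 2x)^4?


The general identity 1/(1 - c x)^r = sum_{k>=0} c^k C(k + r - 1, r - 1) x^k follows by substituting y = c x into 1/(1 - y)^r = sum_{k>=0} C(k + r - 1, r - 1) y^k.
For c = 2, r = 4, k = 7:
2^7 * C(10, 3) = 128 * 120 = 15360.

15360


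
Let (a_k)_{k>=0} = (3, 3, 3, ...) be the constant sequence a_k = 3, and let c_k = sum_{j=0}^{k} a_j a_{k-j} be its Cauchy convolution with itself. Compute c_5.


Since a_j = 3 for all j >= 0, the convolution sum becomes
c_k = sum_{j=0}^{k} 3 * 3 = 9 * (k + 1).
Equivalently, the generating function of (a_k) is 3/(1 - x) and its square is 9/(1 - x)^2 = sum_{k>=0} 9(k + 1) x^k.
For k = 5: 9 * 6 = 54.

54


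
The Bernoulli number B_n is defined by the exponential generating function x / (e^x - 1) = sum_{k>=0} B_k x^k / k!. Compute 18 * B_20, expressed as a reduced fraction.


Bernoulli numbers can also be computed recursively via B_0 = 1 and sum_{j=0}^{m} C(m+1, j) B_j = 0 for m >= 1. Odd-index Bernoulli numbers vanish for k >= 3.
Computing B_20 = -174611/330, so 18 * B_20 = 18 * -174611/330 = -523833/55.

-523833/55


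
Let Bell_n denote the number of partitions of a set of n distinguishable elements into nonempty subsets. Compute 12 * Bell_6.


Bell_6 can be computed from the Bell triangle or from Dobinski's identity Bell_n = (1/e) * sum_{k>=0} k^n / k!.
Computing Bell_6 = 203.
Then 12 * 203 = 2436.

2436


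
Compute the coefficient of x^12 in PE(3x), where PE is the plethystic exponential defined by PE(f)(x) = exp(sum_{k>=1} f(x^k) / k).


With f(x) = 3x, the exponent is sum_{k>=1} 3 x^k / k = 3 * (-ln(1 - x)). Exponentiating:
PE(3x) = exp(-3 ln(1 - x)) = 1/(1 - x)^3.
By the negative binomial expansion, [x^n] 1/(1 - x)^3 = C(n + 2, 2).
For n = 12: C(14, 2) = 91.

91


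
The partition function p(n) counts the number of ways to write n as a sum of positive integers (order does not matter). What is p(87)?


Using the generating function prod_{k>=1} 1/(1-x^k), we compute p(87).
By dynamic programming over parts 1 through 87:
p(87) = 38887673

38887673


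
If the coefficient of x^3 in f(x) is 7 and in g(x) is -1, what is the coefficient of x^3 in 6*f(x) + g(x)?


Scalar multiplication scales coefficients: 6 * 7 = 42.
Then add the g coefficient: 42 + -1
= 41

41


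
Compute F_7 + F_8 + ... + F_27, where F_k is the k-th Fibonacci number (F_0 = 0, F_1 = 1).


Use the identity sum_{k=0}^{N} F_k = F_{N+2} - 1 (which follows from F_{k+2} - F_{k+1} = F_k). Then
sum_{k=7}^{27} F_k = (F_{29} - 1) - (F_{8} - 1) = F_{29} - F_{8}.
Computing: F_{29} = 514229, F_{8} = 21, so
Sum = 514229 - 21 = 514208.

514208


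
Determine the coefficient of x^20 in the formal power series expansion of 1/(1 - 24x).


The geometric series identity gives 1/(1 - c x) = sum_{k>=0} c^k x^k, so the coefficient of x^k is c^k.
Here c = 24 and k = 20.
Computing: 24^20 = 4019988717840603673710821376

4019988717840603673710821376


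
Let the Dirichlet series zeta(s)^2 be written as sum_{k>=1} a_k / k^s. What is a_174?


The Dirichlet convolution of the constant function 1 with itself gives (1 * 1)(k) = sum_{d | k} 1 = d(k), the number of positive divisors of k.
Since zeta(s) = sum_{k>=1} 1/k^s, we have zeta(s)^2 = sum_{k>=1} d(k)/k^s, so a_k = d(k).
For k = 174: the divisors are 1, 2, 3, 6, 29, 58, 87, 174.
Count = 8.

8


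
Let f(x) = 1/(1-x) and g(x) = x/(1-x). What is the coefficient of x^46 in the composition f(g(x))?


First simplify the composition: f(g(x)) = 1/(1 - x/(1-x)) = (1-x)/((1-x) - x) = (1-x)/(1-2x).
Now extract the coefficient. Write (1-x)/(1-2x) = 1/(1-2x) - x/(1-2x).
The coefficient of x^n in 1/(1-2x) is 2^n, and in x/(1-2x) is 2^(n-1) (for n >= 1).
So the coefficient of x^46 is 2^46 - 2^45 = 70368744177664 - 35184372088832 = 35184372088832.

35184372088832


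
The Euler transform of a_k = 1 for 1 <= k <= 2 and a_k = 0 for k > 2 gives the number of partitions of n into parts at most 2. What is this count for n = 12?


Partitions of 12 into parts at most 2:
Using generating function (1-x)^(-1)(1-x^2)^(-1),
the coefficient of x^12 = 7

7


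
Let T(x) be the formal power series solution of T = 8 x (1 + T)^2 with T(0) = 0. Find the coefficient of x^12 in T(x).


Apply the Lagrange inversion formula: if T = 8 x * phi(T) with phi(t) = (1 + t)^2, then [x^n] T = 8^n * (1/n) [t^(n-1)] phi(t)^n = 8^n * (1/n) [t^(n-1)] (1 + t)^(2n) = 8^n * (1/n) C(2n, n-1).
Using the identity C(2n, n-1) = C(2n, n) * n / (n+1), the unscaled factor equals C(2n, n) / (n+1) = C_n, the n-th Catalan number.
For n = 12: C_12 = C(24, 12) / 13 = 2704156/13 = 208012.
With the 8^12 = 68719476736 factor, the coefficient is 68719476736 * 208012 = 14294475794808832.

14294475794808832


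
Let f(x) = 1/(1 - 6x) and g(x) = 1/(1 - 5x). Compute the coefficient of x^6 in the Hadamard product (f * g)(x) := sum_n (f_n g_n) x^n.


f has coefficients f_k = 6^k and g has coefficients g_k = 5^k, so the Hadamard product has coefficient (f*g)_k = 6^k * 5^k = 30^k.
For k = 6: 30^6 = 729000000.

729000000


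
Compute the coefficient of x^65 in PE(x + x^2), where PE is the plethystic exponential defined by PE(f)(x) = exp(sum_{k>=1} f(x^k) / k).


With f(x) = x + x^2, the exponent is sum_{k>=1} (x^k + x^(2k)) / k = -ln(1 - x) - ln(1 - x^2). Exponentiating:
PE(x + x^2) = 1 / ((1 - x)(1 - x^2)).
This is the generating function for partitions of n into parts of size 1 or 2. The number of 2's can be any j in 0..32, and the rest are 1's, so
[x^65] = floor(65/2) + 1 = 33.

33


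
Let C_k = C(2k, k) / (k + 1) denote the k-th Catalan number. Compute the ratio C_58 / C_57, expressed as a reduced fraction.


Using C_k = (2k)! / (k! (k+1)!), the ratio C_{k+1}/C_k simplifies to
C_{k+1}/C_k = [(2k+2)! / ((k+1)! (k+2)!)] * [k! (k+1)! / (2k)!]
 = (2k+2)(2k+1) / ((k+1)(k+2)) = 2(2k+1) / (k+2).
For k = 57: 2(2*57 + 1) / (57 + 2) = 230/59 = 230/59.

230/59


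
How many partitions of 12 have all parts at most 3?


Using the generating function (1-x)^(-1)(1-x^2)^(-1)(1-x^3)^(-1),
the coefficient of x^12 counts these restricted partitions.
Result = 19

19


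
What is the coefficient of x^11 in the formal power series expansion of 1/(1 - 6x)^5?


The general identity 1/(1 - c x)^r = sum_{k>=0} c^k C(k + r - 1, r - 1) x^k follows by substituting y = c x into 1/(1 - y)^r = sum_{k>=0} C(k + r - 1, r - 1) y^k.
For c = 6, r = 5, k = 11:
6^11 * C(15, 4) = 362797056 * 1365 = 495217981440.

495217981440


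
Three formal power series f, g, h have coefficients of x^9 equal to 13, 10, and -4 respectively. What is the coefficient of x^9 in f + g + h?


Series addition is componentwise:
13 + 10 + -4
= 19

19


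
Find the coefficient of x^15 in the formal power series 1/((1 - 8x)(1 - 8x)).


By partial fractions or Cauchy convolution:
The coefficient equals sum_{k=0}^{15} 8^k * 8^(15-k).
= 562949953421312

562949953421312


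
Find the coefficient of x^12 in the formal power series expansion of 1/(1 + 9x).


Write 1/(1 + c x) = 1/(1 - (-c) x) and apply the geometric-series identity
1/(1 - y) = sum_{k>=0} y^k to get 1/(1 + c x) = sum_{k>=0} (-c)^k x^k.
So the coefficient of x^k is (-c)^k = (-1)^k * c^k.
Here c = 9 and k = 12:
(-9)^12 = 1 * 282429536481 = 282429536481

282429536481


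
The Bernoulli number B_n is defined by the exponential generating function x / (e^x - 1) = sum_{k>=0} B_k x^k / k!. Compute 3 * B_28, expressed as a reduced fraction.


Bernoulli numbers can also be computed recursively via B_0 = 1 and sum_{j=0}^{m} C(m+1, j) B_j = 0 for m >= 1. Odd-index Bernoulli numbers vanish for k >= 3.
Computing B_28 = -23749461029/870, so 3 * B_28 = 3 * -23749461029/870 = -23749461029/290.

-23749461029/290


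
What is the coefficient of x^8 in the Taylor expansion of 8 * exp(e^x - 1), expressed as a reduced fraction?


exp(e^x - 1) = sum_{k>=0} Bell_k x^k / k!, where Bell_k is the k-th Bell number.
So the coefficient of x^8 is 8 * Bell_8 / 8!.
Computing: Bell_8 = 4140 and 8! = 40320, giving
8 * 4140/40320 = 23/28.

23/28


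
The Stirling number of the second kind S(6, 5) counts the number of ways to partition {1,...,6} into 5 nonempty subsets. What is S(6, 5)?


Using the explicit formula S(n,k) = (1/k!) sum_{j=0}^{k} (-1)^(k-j) C(k,j) j^n:
S(6, 5) = 15
Equivalently, S(n,k) is n! times the coefficient of x^n in the EGF (e^x - 1)^k / k!.

15


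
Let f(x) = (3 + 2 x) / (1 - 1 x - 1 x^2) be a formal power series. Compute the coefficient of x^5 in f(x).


Write f(x) = sum_{k>=0} a_k x^k. Multiplying both sides by 1 - 1 x - 1 x^2 gives
(1 - 1 x - 1 x^2) sum_{k>=0} a_k x^k = 3 + 2 x.
Matching coefficients:
 x^0: a_0 = 3
 x^1: a_1 - 1 a_0 = 2  =>  a_1 = 1*3 + 2 = 5
 x^k (k >= 2): a_k = 1 a_{k-1} + 1 a_{k-2}.
Iterating: a_2 = 8, a_3 = 13, a_4 = 21, a_5 = 34.
So the coefficient of x^5 is 34.

34


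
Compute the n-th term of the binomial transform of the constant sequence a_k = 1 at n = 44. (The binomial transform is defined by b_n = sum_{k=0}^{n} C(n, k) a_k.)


With a_k = 1 for all k, b_n = sum_{k=0}^{n} C(n, k) = 2^n by the binomial theorem.
For n = 44: 2^44 = 17592186044416.

17592186044416


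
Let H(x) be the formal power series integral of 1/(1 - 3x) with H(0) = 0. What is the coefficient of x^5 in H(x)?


1/(1 - 3x) = sum_{k>=0} 3^k x^k. Integrating termwise with H(0) = 0:
H(x) = sum_{k>=0} 3^k x^(k+1) / (k+1) = sum_{m>=1} 3^(m-1) x^m / m.
For m = 5: 3^4/5 = 81/5 = 81/5.

81/5


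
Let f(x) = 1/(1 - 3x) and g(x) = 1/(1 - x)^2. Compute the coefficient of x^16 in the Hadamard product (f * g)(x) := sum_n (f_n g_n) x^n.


f has coefficients f_k = 3^k. For g = 1/(1 - x)^2 the coefficient is g_k = C(k + 1, 1) = k + 1. The Hadamard coefficient is (f * g)_k = 3^k * (k + 1).
For k = 16: 3^16 * 17 = 43046721 * 17 = 731794257.

731794257


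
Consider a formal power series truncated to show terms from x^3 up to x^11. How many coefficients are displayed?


From x^3 to x^11 inclusive, the count is 11 - 3 + 1 = 9.

9


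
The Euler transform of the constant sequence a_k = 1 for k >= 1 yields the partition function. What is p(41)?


The Euler transform converts the sequence a_k = 1 into the number of integer partitions.
Using the recurrence or dynamic programming:
p(41) = 44583

44583


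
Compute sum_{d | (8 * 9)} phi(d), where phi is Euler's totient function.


First, 8 * 9 = 72. One classical identity is sum_{d | n} phi(d) = n (each k in [1, n] has a unique gcd with n, and among the k's with gcd(k, n) = n/d there are phi(d) of them). So the sum equals 72. We also verify directly:
Divisors of 72: 1, 2, 3, 4, 6, 8, 9, 12, 18, 24, 36, 72.
phi values: 1, 1, 2, 2, 2, 4, 6, 4, 6, 8, 12, 24.
Sum = 72.

72


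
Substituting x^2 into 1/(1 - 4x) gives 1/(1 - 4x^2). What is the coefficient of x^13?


Since 1/(1 - 4x^2) only has even powers of x,
the coefficient of x^13 (odd) is 0.

0


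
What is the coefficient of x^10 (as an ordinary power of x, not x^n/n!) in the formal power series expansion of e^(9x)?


The exponential series is e^y = sum_{k>=0} y^k / k!. Substituting y = 9x gives
e^(9x) = sum_{k>=0} 9^k x^k / k!.
So the coefficient of x^n is a^n/n! with a = 9, n = 10:
9^10 / 10! = 3486784401/3628800 = 43046721/44800

43046721/44800


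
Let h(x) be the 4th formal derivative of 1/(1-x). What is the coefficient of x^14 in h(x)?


Differentiating 4 times: d^4/dx^4 [1/(1-x)] = 4!/(1-x)^5.
The expansion 1/(1-x)^5 = sum_{k>=0} C(k+4, 4) x^k, so the coefficient of x^n in 4!/(1-x)^5 is 4! * C(n+4, 4).
For n = 14: 24 * C(18, 4) = 24 * 3060 = 73440

73440


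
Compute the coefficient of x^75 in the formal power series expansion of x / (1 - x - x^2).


Let f(x) = sum_{k>=0} a_k x^k. Multiplying f(x) * (1 - x - x^2) = x and matching coefficients gives a_0 = 0, a_1 = 1, and a_k = a_{k-1} + a_{k-2} for k >= 2. These are the Fibonacci numbers F_k.
Iterating from F_0 = 0, F_1 = 1:
F_0=0, F_1=1, F_2=1, F_3=2, F_4=3, F_5=5, F_6=8, F_7=13, F_8=21, F_9=34, ...
F_75 = 2111485077978050.

2111485077978050


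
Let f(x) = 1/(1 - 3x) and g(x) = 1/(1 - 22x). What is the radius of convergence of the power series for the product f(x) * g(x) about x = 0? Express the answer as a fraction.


The radius of 1/(1 - 3x) is 1/3 (nearest singularity at x = 1/3), and the radius of 1/(1 - 22x) is 1/22.
The product f(x)*g(x) = 1/((1 - 3x)(1 - 22x)) has singularities at both 1/3 and 1/22, so its radius of convergence is the distance to the nearest one:
min(1/3, 1/22) = 1/22.

1/22
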